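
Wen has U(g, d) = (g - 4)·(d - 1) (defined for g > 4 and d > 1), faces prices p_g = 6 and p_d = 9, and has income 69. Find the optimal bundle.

g* = 7, d* = 3

MU_g = (d−1), MU_d = (g−4).
MRS = (d−1)/(g−4).
Tangency: set MRS = p_g/p_d = 6/9 = 2/3.
So (d − 1)/(g − 4) = 2/3, i.e. (d − 1) = (2/3)·(g − 4).
Rewrite the budget in excess-of-subsistence terms: 6·(g − 4) + 9·(d − 1) = 69 − 6·4 − 9·1 = 36.
Substituting, 12·(g − 4) = 36, so g − 4 = 3 and g* = 7.
Then d − 1 = (2/3)·3 = 2, so d* = 3.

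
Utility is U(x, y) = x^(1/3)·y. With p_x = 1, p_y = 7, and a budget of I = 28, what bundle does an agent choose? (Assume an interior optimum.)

MU_x = 1/3·x^(-2/3)·y and MU_y = x^(1/3).
MRS = MU_x/MU_y = (1/3)·y/x.
Tangency: set MRS = p_x/p_y = 1/7.
So (1/3)·y/x = 1/7, i.e. y = (3/7)·x.
Substitute into the budget 1·x + 7·y = 28: 4·x = 28, so x* = 7.
Then y* = (3/7)·7 = 3.

x* = 7, y* = 3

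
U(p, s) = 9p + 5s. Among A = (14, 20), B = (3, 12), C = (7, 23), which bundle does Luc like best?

Bundle A

Evaluate utility at each bundle:
U(A) = 226.
U(B) = 87.
U(C) = 178.
Highest utility is A, so A ≻ C ≻ B.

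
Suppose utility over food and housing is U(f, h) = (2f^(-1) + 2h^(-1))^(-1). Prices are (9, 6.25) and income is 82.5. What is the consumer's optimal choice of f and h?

For CES with ρ = -1, MRS = (h/f)^2.
Tangency: set MRS = p_f/p_h = 9/6.25 = 36/25.
So (h/f)^2 = 36/25; taking the square root, h/f = 1.2, i.e. h = 1.2·f.
Substitute into the budget 9·f + 6.25·h = 82.5: 16.5·f = 82.5, so f* = 5 and h* = 1.2·5 = 6.

f* = 5, h* = 6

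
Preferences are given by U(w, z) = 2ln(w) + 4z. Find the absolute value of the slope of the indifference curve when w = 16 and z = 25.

MU_w = 2/w, MU_z = 4.
MRS = 2/w ÷ 4.
At (16, 25): MRS = 1/32.
That is, one extra unit of w is worth 1/32 units of z at the margin.

MRS = 1/32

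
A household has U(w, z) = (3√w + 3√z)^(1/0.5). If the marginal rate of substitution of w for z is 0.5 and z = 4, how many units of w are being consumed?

For CES with ρ = 0.5, MRS = √(z/w).
Setting √(4/w) = 0.5 gives 4/w = 0.25 and w = 16.

w = 16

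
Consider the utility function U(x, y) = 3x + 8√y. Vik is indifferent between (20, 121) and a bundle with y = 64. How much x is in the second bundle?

U(20, 121) = 148.
Set U(x, 64) = 148 and solve.
With y = 64: √64 = 8, so 3x = 148 − 8·8 = 84 and x = 28.
Check: U(28, 64) = 148.

x = 28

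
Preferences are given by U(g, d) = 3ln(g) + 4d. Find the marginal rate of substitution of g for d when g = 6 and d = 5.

MRS = 0.125

MU_g = 3/g, MU_d = 4.
MRS = 3/g ÷ 4.
At (6, 5): MRS = 0.125.
So at (6, 5) the consumer would give up 0.125 units of d for one more unit of g.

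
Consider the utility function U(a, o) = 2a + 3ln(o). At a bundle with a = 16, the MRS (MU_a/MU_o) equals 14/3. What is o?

MU_a = 2, MU_o = 3/o.
MRS = 2 ÷ (3/o).
MRS depends only on o: (2/3)·o = 14/3 ⇒ o = (14/3)/(2/3) = 7.

o = 7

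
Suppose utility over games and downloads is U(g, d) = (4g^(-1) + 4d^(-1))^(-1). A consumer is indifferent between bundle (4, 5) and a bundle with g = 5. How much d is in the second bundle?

U depends on (g, d) only through S = 4g^(-1) + 4d^(-1), so equal utility means equal S. At (4, 5): S = 1.8.
With g = 5: 4·5^(-1) = 0.8, so 4d^(-1) = 1.8 − 0.8 = 1, i.e. d^(-1) = 0.25.
Hence d = 1/0.25 = 4.
Check: U(5, 4) = 0.5556.

d = 4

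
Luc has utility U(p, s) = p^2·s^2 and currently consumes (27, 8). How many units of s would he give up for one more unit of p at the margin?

MU_p = 2·p·s^2 and MU_s = 2·p^2·s.
MRS = MU_p/MU_s = s/p.
At (27, 8): MRS = 8/27.
That is, one extra unit of p is worth 8/27 units of s at the margin.

MRS = 8/27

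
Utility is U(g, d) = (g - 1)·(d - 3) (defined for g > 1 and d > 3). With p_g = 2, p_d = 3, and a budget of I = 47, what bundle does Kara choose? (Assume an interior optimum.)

MU_g = (d−3), MU_d = (g−1).
MRS = (d−3)/(g−1).
Tangency: set MRS = p_g/p_d = 2/3.
So (d − 3)/(g − 1) = 2/3, i.e. (d − 3) = (2/3)·(g − 1).
Rewrite the budget in excess-of-subsistence terms: 2·(g − 1) + 3·(d − 3) = 47 − 2·1 − 3·3 = 36.
Substituting, 4·(g − 1) = 36, so g − 1 = 9 and g* = 10.
Then d − 3 = (2/3)·9 = 6, so d* = 9.

g* = 10, d* = 9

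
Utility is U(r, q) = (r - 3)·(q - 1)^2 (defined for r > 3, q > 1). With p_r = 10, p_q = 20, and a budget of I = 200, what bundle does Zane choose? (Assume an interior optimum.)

r* = 8, q* = 6

MU_r = (q−1)^2, MU_q = 2·(r−3)·(q−1).
MRS = (1/2)·(q−1)/(r−3).
Tangency: set MRS = p_r/p_q = 10/20 = 0.5.
So (1/2)·(q − 1)/(r − 3) = 0.5, i.e. (q − 1) = (r − 3).
Rewrite the budget in excess-of-subsistence terms: 10·(r − 3) + 20·(q − 1) = 200 − 10·3 − 20·1 = 150.
Substituting, 30·(r − 3) = 150, so r − 3 = 5 and r* = 8.
Then q − 1 = 5, so q* = 6.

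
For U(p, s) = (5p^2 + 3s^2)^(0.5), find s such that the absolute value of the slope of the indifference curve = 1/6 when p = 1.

s = 10

For CES with ρ = 2, MRS = (5/3)·(s/p)^(-1).
Setting (5/3)·(s/1)^(-1) = 1/6 gives (s/1)^(-1) = 0.1, so s/1 = 10 and s = 10.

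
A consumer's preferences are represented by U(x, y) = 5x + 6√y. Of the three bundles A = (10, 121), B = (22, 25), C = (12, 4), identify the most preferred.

Evaluate utility at each bundle:
U(A) = 116.000.
U(B) = 140.000.
U(C) = 72.000.
Highest utility is B, so B ≻ A ≻ C.

Bundle B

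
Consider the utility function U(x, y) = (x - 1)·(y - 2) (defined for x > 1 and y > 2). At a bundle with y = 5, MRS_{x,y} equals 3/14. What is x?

x = 15

MU_x = (y−2), MU_y = (x−1).
MRS = (y−2)/(x−1).
Substitute y = 5: MRS = 3/(x − 1). Setting this equal to 3/14 gives x − 1 = 3/(3/14) = 14, so x = 15.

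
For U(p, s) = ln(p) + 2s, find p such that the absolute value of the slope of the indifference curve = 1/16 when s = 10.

MU_p = 1/p, MU_s = 2.
MRS = 1/p ÷ 2.
MRS depends only on p: 0.5/p = 1/16 ⇒ p = 0.5/(1/16) = 8.

p = 8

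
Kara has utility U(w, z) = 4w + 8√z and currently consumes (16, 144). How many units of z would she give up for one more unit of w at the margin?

MRS = 12

MU_w = 4, MU_z = 8/(2√z).
MRS = 4 ÷ (8/(2√z)).
At (16, 144): MRS = 12.
So at (16, 144) the consumer would give up 12 units of z for one more unit of w.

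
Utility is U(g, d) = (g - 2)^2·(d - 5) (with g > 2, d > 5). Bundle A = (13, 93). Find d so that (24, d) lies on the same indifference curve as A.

d = 27

U(13, 93) = 10648.
Set U(24, d) = 10648 and solve.
With g = 24: (24 − 2)^2 = 484, so (d − 5) = 10648/484 = 22.
So d = 5 + 22 = 27.
Check: U(24, 27) = 10648.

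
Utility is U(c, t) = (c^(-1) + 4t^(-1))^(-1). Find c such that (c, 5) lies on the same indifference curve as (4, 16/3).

U depends on (c, t) only through S = c^(-1) + 4t^(-1), so equal utility means equal S. At (4, 16/3): S = 1.
With t = 5: 4·5^(-1) = 0.8, so c^(-1) = 1 − 0.8 = 0.2.
Hence c = 1/0.2 = 5.
Check: U(5, 5) = 1.

c = 5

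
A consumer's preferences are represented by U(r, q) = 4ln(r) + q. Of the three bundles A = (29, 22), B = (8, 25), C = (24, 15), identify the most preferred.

Bundle A

Evaluate utility at each bundle:
U(A) = 35.469.
U(B) = 33.318.
U(C) = 27.712.
Highest utility is A, so A ≻ B ≻ C.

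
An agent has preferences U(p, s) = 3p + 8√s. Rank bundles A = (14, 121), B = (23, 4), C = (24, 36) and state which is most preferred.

Bundle A

Evaluate utility at each bundle:
U(A) = 130.000.
U(B) = 85.000.
U(C) = 120.000.
Highest utility is A, so A ≻ C ≻ B.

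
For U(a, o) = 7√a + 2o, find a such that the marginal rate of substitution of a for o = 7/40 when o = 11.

a = 100

MU_a = 7/(2√a), MU_o = 2.
MRS = 7/(2√a) ÷ 2.
MRS depends only on a: 1.75/√a = 7/40 ⇒ √a = 1.75/(7/40) = 10 ⇒ a = 100.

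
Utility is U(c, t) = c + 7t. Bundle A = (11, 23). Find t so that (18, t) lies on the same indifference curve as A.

U(11, 23) = 172.
Set U(18, t) = 172 and solve.
18 + 7t = 172 ⇒ 7t = 154 ⇒ t = 22.
Check: U(18, 22) = 172.

t = 22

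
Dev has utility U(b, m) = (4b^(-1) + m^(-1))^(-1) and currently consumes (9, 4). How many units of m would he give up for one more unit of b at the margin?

MRS = 64/81

For CES with ρ = -1, MRS = (4/1)·(m/b)^2.
At (9, 4): MRS = 64/81.
So at (9, 4) the consumer would give up 64/81 units of m for one more unit of b.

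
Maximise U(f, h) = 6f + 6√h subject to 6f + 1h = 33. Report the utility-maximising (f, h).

MU_f = 6, MU_h = 6/(2√h).
MRS = 6 ÷ (6/(2√h)).
Tangency: set MRS = p_f/p_h = 6/1 = 6.
MRS depends only on h: 2·√h = 6 ⇒ √h = 6/2 = 3 ⇒ h* = 9.
From the budget, 6·f = 33 − 1·9 = 24, so f* = 4.

f* = 4, h* = 9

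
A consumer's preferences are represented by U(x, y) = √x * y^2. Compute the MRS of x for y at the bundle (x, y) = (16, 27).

MU_x = 0.5·x^(-0.5)·y^2 and MU_y = 2·√x·y.
MRS = MU_x/MU_y = (0.25)·y/x.
At (16, 27): MRS = 27/64.
That is, one extra unit of x is worth 27/64 units of y at the margin.

MRS = 27/64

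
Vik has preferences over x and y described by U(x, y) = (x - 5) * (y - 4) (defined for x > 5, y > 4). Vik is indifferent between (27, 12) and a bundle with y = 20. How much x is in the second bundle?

x = 16

U(27, 12) = 176.
Set U(x, 20) = 176 and solve.
With y = 20: (20 − 4) = 16, so (x − 5) = 176/16 = 11.
So x = 5 + 11 = 16.
Check: U(16, 20) = 176.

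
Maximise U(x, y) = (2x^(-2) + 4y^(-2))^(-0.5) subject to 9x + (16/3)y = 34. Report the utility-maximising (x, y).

For CES with ρ = -2, MRS = (2/4)·(y/x)^3.
Tangency: set MRS = p_x/p_y = 9/(16/3) = 27/16.
So (y/x)^3 = 3.375; taking the cube root, y/x = 1.5, i.e. y = 1.5·x.
Substitute into the budget 9·x + (16/3)·y = 34: 17·x = 34, so x* = 2 and y* = 1.5·2 = 3.

x* = 2, y* = 3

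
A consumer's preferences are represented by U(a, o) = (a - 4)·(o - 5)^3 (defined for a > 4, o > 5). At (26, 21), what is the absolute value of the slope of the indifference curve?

MU_a = (o−5)^3, MU_o = 3·(a−4)·(o−5)^2.
MRS = (1/3)·(o−5)/(a−4).
At (26, 21): MRS = 8/33.
That is, one extra unit of a is worth 8/33 units of o at the margin.

MRS = 8/33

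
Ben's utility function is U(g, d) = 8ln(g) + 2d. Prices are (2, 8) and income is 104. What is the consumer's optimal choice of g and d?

g* = 16, d* = 9

MU_g = 8/g, MU_d = 2.
MRS = 8/g ÷ 2.
Tangency: set MRS = p_g/p_d = 2/8 = 0.25.
MRS depends only on g: 4/g = 0.25 ⇒ g* = 4/0.25 = 16.
From the budget, 8·d = 104 − 2·16 = 72, so d* = 9.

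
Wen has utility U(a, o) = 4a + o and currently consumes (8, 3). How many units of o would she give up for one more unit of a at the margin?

MU_a = 4, MU_o = 1, so MRS = 4/1 = 4 at every bundle.
At (8, 3): MRS = 4.
That is, one extra unit of a is worth 4 units of o at the margin.

MRS = 4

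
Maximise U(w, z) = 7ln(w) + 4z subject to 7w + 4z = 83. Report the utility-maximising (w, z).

w* = 1, z* = 19

MU_w = 7/w, MU_z = 4.
MRS = 7/w ÷ 4.
Tangency: set MRS = p_w/p_z = 7/4 = 1.75.
MRS depends only on w: 1.75/w = 1.75 ⇒ w* = 1.75/1.75 = 1.
From the budget, 4·z = 83 − 7·1 = 76, so z* = 19.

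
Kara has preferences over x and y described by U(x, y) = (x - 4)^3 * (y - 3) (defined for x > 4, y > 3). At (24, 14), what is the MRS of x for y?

MRS = 1.65

MU_x = 3·(x−4)^2·(y−3), MU_y = (x−4)^3.
MRS = (3/1)·(y−3)/(x−4).
At (24, 14): MRS = 1.65.
So at (24, 14) the consumer would give up 1.65 units of y for one more unit of x.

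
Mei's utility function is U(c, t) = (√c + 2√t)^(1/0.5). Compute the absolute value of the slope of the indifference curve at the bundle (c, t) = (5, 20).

For CES with ρ = 0.5, MRS = (1/2)·√(t/c).
At (5, 20): MRS = 1.
That is, one extra unit of c is worth 1 units of t at the margin.

MRS = 1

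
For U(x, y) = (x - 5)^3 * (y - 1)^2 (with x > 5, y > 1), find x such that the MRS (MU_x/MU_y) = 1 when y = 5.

x = 11

MU_x = 3·(x−5)^2·(y−1)^2, MU_y = 2·(x−5)^3·(y−1).
MRS = (3/2)·(y−1)/(x−5).
Substitute y = 5: MRS = 6/(x − 5). Setting this equal to 1 gives x − 5 = 6/1 = 6, so x = 11.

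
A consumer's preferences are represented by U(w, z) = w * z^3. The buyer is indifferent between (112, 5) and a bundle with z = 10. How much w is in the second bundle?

w = 14

U(112, 5) = 14000.
Set U(w, 10) = 14000 and solve.
With z = 10: 10^3 = 1000, so w = 14000/1000 = 14.
Check: U(14, 10) = 14000.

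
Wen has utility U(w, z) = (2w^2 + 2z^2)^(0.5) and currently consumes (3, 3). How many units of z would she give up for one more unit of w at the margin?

MRS = 1

For CES with ρ = 2, MRS = (z/w)^(-1).
At (3, 3): MRS = 1.
So at (3, 3) the consumer would give up 1 units of z for one more unit of w.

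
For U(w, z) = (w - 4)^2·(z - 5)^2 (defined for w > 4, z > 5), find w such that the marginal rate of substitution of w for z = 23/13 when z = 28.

w = 17

MU_w = 2·(w−4)·(z−5)^2, MU_z = 2·(w−4)^2·(z−5).
MRS = (z−5)/(w−4).
Substitute z = 28: MRS = 23/(w − 4). Setting this equal to 23/13 gives w − 4 = 23/(23/13) = 13, so w = 17.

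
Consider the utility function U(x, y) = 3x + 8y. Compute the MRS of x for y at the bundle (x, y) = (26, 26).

MU_x = 3, MU_y = 8, so MRS = 3/8 = 0.375 at every bundle.
At (26, 26): MRS = 0.375.
So at (26, 26) the consumer would give up 0.375 units of y for one more unit of x.

MRS = 0.375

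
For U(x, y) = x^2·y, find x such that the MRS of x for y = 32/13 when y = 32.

x = 26

MU_x = 2·x·y and MU_y = x^2.
MRS = MU_x/MU_y = (2/1)·y/x.
Substitute y = 32: MRS = 64/x. Setting 64/x = 32/13 gives x = 64/(32/13) = 26.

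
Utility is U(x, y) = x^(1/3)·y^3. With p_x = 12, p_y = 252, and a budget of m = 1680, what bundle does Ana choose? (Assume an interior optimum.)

x* = 14, y* = 6

MU_x = 1/3·x^(-2/3)·y^3 and MU_y = 3·x^(1/3)·y^2.
MRS = MU_x/MU_y = (1/9)·y/x.
Tangency: set MRS = p_x/p_y = 12/252 = 1/21.
So (1/9)·y/x = 1/21, i.e. y = (3/7)·x.
Substitute into the budget 12·x + 252·y = 1680: 120·x = 1680, so x* = 14.
Then y* = (3/7)·14 = 6.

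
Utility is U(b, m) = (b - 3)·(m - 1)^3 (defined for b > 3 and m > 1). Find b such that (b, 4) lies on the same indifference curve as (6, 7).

b = 27

U(6, 7) = 648.
Set U(b, 4) = 648 and solve.
With m = 4: (4 − 1)^3 = 27, so (b − 3) = 648/27 = 24.
So b = 3 + 24 = 27.
Check: U(27, 4) = 648.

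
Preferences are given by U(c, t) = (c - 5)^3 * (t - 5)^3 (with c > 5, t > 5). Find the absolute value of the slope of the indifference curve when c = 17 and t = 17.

MU_c = 3·(c−5)^2·(t−5)^3, MU_t = 3·(c−5)^3·(t−5)^2.
MRS = (t−5)/(c−5).
At (17, 17): MRS = 1.
So at (17, 17) the consumer would give up 1 units of t for one more unit of c.

MRS = 1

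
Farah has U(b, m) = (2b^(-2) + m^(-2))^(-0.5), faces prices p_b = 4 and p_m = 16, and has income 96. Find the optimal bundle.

For CES with ρ = -2, MRS = (2/1)·(m/b)^3.
Tangency: set MRS = p_b/p_m = 4/16 = 0.25.
So (m/b)^3 = 0.125; taking the cube root, m/b = 0.5, i.e. m = 0.5·b.
Substitute into the budget 4·b + 16·m = 96: 12·b = 96, so b* = 8 and m* = 0.5·8 = 4.

b* = 8, m* = 4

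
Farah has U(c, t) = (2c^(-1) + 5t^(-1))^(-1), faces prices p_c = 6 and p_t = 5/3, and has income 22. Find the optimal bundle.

For CES with ρ = -1, MRS = (2/5)·(t/c)^2.
Tangency: set MRS = p_c/p_t = 6/(5/3) = 3.6.
So (t/c)^2 = 9; taking the square root, t/c = 3, i.e. t = 3·c.
Substitute into the budget 6·c + (5/3)·t = 22: 11·c = 22, so c* = 2 and t* = 3·2 = 6.

c* = 2, t* = 6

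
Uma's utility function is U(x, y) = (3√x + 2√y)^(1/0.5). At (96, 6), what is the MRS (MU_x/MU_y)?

For CES with ρ = 0.5, MRS = (3/2)·√(y/x).
At (96, 6): MRS = 0.375.
The indifference curve has slope −0.375 at this bundle.

MRS = 0.375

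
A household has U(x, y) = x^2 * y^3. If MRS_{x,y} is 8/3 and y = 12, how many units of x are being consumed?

x = 3

MU_x = 2·x·y^3 and MU_y = 3·x^2·y^2.
MRS = MU_x/MU_y = (2/3)·y/x.
Substitute y = 12: MRS = 8/x. Setting 8/x = 8/3 gives x = 8/(8/3) = 3.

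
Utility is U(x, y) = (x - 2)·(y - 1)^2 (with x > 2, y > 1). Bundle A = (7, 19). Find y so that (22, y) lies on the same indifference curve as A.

y = 10

U(7, 19) = 1620.
Set U(22, y) = 1620 and solve.
With x = 22: (22 − 2) = 20, so (y − 1)^2 = 1620/20 = 81.
Taking the square root (with y > 1): y − 1 = 9, so y = 10.
Check: U(22, 10) = 1620.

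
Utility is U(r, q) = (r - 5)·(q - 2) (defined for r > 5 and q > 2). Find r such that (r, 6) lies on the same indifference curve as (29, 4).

U(29, 4) = 48.
Set U(r, 6) = 48 and solve.
With q = 6: (6 − 2) = 4, so (r − 5) = 48/4 = 12.
So r = 5 + 12 = 17.
Check: U(17, 6) = 48.

r = 17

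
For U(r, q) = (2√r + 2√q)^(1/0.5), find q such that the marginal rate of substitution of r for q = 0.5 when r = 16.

For CES with ρ = 0.5, MRS = √(q/r).
Setting √(q/16) = 0.5 gives q/16 = 0.25 and q = 4.

q = 4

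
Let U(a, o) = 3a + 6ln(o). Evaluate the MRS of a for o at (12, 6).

MU_a = 3, MU_o = 6/o.
MRS = 3 ÷ (6/o).
At (12, 6): MRS = 3.
The indifference curve has slope −3 at this bundle.

MRS = 3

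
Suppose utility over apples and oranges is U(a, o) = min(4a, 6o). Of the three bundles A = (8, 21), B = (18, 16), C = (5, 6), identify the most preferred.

Bundle B

Evaluate utility at each bundle:
U(A) = 32.
U(B) = 72.
U(C) = 20.
Highest utility is B, so B ≻ A ≻ C.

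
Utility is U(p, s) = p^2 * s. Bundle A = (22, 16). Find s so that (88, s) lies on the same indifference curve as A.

U(22, 16) = 7744.
Set U(88, s) = 7744 and solve.
With p = 88: 88^2 = 7744, so s = 7744/7744 = 1.
Check: U(88, 1) = 7744.

s = 1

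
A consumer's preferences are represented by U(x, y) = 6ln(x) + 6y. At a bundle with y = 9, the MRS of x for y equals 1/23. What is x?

x = 23

MU_x = 6/x, MU_y = 6.
MRS = 6/x ÷ 6.
MRS depends only on x: 1/x = 1/23 ⇒ x = 1/(1/23) = 23.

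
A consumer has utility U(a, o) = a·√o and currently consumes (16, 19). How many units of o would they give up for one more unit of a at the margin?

MU_a = √o and MU_o = 0.5·a·o^(-0.5).
MRS = MU_a/MU_o = (2)·o/a.
At (16, 19): MRS = 2.375.
The indifference curve has slope −2.375 at this bundle.

MRS = 2.375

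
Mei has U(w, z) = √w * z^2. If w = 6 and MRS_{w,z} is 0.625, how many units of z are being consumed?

z = 15

MU_w = 0.5·w^(-0.5)·z^2 and MU_z = 2·√w·z.
MRS = MU_w/MU_z = (0.25)·z/w.
Substitute w = 6: MRS = z/24. Setting z/24 = 0.625 gives z = 0.625·24 = 15.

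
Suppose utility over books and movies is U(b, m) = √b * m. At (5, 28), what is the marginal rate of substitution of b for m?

MRS = 2.8

MU_b = 0.5·b^(-0.5)·m and MU_m = √b.
MRS = MU_b/MU_m = (0.5)·m/b.
At (5, 28): MRS = 2.8.
The indifference curve has slope −2.8 at this bundle.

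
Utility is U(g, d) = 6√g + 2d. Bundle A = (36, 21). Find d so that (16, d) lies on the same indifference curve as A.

d = 27

U(36, 21) = 78.
Set U(16, d) = 78 and solve.
With g = 16: √16 = 4, so 2d = 78 − 6·4 = 54 and d = 27.
Check: U(16, 27) = 78.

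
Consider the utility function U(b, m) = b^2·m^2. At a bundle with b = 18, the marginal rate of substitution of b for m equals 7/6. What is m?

m = 21

MU_b = 2·b·m^2 and MU_m = 2·b^2·m.
MRS = MU_b/MU_m = m/b.
Substitute b = 18: MRS = m/18. Setting m/18 = 7/6 gives m = (7/6)·18 = 21.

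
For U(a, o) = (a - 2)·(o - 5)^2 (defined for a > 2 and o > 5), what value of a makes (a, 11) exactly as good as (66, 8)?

U(66, 8) = 576.
Set U(a, 11) = 576 and solve.
With o = 11: (11 − 5)^2 = 36, so (a − 2) = 576/36 = 16.
So a = 2 + 16 = 18.
Check: U(18, 11) = 576.

a = 18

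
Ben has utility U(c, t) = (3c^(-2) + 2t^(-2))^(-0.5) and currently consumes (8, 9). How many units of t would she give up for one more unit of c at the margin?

For CES with ρ = -2, MRS = (3/2)·(t/c)^3.
At (8, 9): MRS = 2187/1024.
That is, one extra unit of c is worth 2187/1024 units of t at the margin.

MRS = 2187/1024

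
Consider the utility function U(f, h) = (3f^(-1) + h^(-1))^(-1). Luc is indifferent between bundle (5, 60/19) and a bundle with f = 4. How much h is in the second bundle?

U depends on (f, h) only through S = 3f^(-1) + h^(-1), so equal utility means equal S. At (5, 60/19): S = 11/12.
With f = 4: 3·4^(-1) = 0.75, so h^(-1) = 11/12 − 0.75 = 1/6.
Hence h = 1/(1/6) = 6.
Check: U(4, 6) = 1.0909.

h = 6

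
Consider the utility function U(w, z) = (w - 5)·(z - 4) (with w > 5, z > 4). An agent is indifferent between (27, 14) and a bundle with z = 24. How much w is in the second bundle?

U(27, 14) = 220.
Set U(w, 24) = 220 and solve.
With z = 24: (24 − 4) = 20, so (w − 5) = 220/20 = 11.
So w = 5 + 11 = 16.
Check: U(16, 24) = 220.

w = 16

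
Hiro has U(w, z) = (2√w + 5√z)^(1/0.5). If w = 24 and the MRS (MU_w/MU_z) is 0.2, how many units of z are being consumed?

For CES with ρ = 0.5, MRS = (2/5)·√(z/w).
Setting (2/5)·√(z/24) = 0.2 gives √(z/24) = 0.5, so z/24 = 0.25 and z = 6.

z = 6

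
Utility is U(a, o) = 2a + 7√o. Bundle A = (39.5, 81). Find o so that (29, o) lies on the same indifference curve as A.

o = 144

U(39.5, 81) = 142.
Set U(29, o) = 142 and solve.
With a = 29: 7√o = 142 − 2·29 = 84, so √o = 12 and o = 144.
Check: U(29, 144) = 142.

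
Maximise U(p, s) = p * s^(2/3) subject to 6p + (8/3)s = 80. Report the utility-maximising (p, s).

p* = 8, s* = 12

MU_p = s^(2/3) and MU_s = 2/3·p·s^(-1/3).
MRS = MU_p/MU_s = (1.5)·s/p.
Tangency: set MRS = p_p/p_s = 6/(8/3) = 2.25.
So (1.5)·s/p = 2.25, i.e. s = 1.5·p.
Substitute into the budget 6·p + (8/3)·s = 80: 10·p = 80, so p* = 8.
Then s* = 1.5·8 = 12.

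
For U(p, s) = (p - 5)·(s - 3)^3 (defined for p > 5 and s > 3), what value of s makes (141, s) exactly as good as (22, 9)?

U(22, 9) = 3672.
Set U(141, s) = 3672 and solve.
With p = 141: (141 − 5) = 136, so (s − 3)^3 = 3672/136 = 27.
Taking the cube root (with s > 3): s − 3 = 3, so s = 6.
Check: U(141, 6) = 3672.

s = 6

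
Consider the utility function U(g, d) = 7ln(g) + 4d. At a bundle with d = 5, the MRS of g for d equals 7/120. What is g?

MU_g = 7/g, MU_d = 4.
MRS = 7/g ÷ 4.
MRS depends only on g: 1.75/g = 7/120 ⇒ g = 1.75/(7/120) = 30.

g = 30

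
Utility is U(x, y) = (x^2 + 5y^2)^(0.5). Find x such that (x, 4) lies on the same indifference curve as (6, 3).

U depends on (x, y) only through S = x^2 + 5y^2, so equal utility means equal S. At (6, 3): S = 81.
With y = 4: 5·4^2 = 80, so x^2 = 81 − 80 = 1.
Hence x = √1 = 1.
Check: U(1, 4) = 9.

x = 1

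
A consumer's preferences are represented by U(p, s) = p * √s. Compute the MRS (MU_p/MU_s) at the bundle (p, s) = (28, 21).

MU_p = √s and MU_s = 0.5·p·s^(-0.5).
MRS = MU_p/MU_s = (2)·s/p.
At (28, 21): MRS = 1.5.
So at (28, 21) the consumer would give up 1.5 units of s for one more unit of p.

MRS = 1.5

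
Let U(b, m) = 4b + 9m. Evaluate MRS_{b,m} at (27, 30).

MU_b = 4, MU_m = 9, so MRS = 4/9 at every bundle.
At (27, 30): MRS = 4/9.
So at (27, 30) the consumer would give up 4/9 units of m for one more unit of b.

MRS = 4/9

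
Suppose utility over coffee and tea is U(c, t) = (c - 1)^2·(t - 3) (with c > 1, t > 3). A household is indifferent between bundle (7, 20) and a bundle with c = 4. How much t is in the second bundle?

t = 71

U(7, 20) = 612.
Set U(4, t) = 612 and solve.
With c = 4: (4 − 1)^2 = 9, so (t − 3) = 612/9 = 68.
So t = 3 + 68 = 71.
Check: U(4, 71) = 612.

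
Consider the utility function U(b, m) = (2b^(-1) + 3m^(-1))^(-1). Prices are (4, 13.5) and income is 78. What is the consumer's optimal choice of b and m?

b* = 6, m* = 4

For CES with ρ = -1, MRS = (2/3)·(m/b)^2.
Tangency: set MRS = p_b/p_m = 4/13.5 = 8/27.
So (m/b)^2 = 4/9; taking the square root, m/b = 2/3, i.e. m = (2/3)·b.
Substitute into the budget 4·b + 13.5·m = 78: 13·b = 78, so b* = 6 and m* = (2/3)·6 = 4.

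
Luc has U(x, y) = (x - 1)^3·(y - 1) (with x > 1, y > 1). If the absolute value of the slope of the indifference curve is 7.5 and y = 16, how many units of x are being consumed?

x = 7

MU_x = 3·(x−1)^2·(y−1), MU_y = (x−1)^3.
MRS = (3/1)·(y−1)/(x−1).
Substitute y = 16: MRS = 45/(x − 1). Setting this equal to 7.5 gives x − 1 = 45/7.5 = 6, so x = 7.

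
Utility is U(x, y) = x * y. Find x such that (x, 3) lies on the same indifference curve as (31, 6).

x = 62

U(31, 6) = 186.
Set U(x, 3) = 186 and solve.
With y = 3: x = 186/3 = 62.
Check: U(62, 3) = 186.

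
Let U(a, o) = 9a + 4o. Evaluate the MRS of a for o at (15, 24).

MRS = 2.25

MU_a = 9, MU_o = 4, so MRS = 9/4 = 2.25 at every bundle.
At (15, 24): MRS = 2.25.
So at (15, 24) the consumer would give up 2.25 units of o for one more unit of a.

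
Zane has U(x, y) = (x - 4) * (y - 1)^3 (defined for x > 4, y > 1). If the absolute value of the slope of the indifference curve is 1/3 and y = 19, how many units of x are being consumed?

x = 22

MU_x = (y−1)^3, MU_y = 3·(x−4)·(y−1)^2.
MRS = (1/3)·(y−1)/(x−4).
Substitute y = 19: MRS = 6/(x − 4). Setting this equal to 1/3 gives x − 4 = 6/(1/3) = 18, so x = 22.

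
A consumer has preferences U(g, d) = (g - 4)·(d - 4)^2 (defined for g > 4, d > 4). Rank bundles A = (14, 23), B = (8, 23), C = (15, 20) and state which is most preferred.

Bundle A

Evaluate utility at each bundle:
U(A) = 3610.
U(B) = 1444.
U(C) = 2816.
Highest utility is A, so A ≻ C ≻ B.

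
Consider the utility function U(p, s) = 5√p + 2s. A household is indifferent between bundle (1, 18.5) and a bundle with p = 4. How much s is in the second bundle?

s = 16

U(1, 18.5) = 42.
Set U(4, s) = 42 and solve.
With p = 4: √4 = 2, so 2s = 42 − 5·2 = 32 and s = 16.
Check: U(4, 16) = 42.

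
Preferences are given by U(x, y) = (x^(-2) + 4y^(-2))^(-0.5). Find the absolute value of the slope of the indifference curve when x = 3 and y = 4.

MRS = 16/27

For CES with ρ = -2, MRS = (1/4)·(y/x)^3.
At (3, 4): MRS = 16/27.
So at (3, 4) the consumer would give up 16/27 units of y for one more unit of x.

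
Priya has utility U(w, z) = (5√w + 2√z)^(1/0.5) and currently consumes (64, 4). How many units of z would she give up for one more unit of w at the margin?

MRS = 0.625

For CES with ρ = 0.5, MRS = (5/2)·√(z/w).
At (64, 4): MRS = 0.625.
So at (64, 4) the consumer would give up 0.625 units of z for one more unit of w.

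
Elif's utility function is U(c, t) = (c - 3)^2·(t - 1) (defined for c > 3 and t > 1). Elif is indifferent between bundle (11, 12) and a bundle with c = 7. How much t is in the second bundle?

t = 45

U(11, 12) = 704.
Set U(7, t) = 704 and solve.
With c = 7: (7 − 3)^2 = 16, so (t − 1) = 704/16 = 44.
So t = 1 + 44 = 45.
Check: U(7, 45) = 704.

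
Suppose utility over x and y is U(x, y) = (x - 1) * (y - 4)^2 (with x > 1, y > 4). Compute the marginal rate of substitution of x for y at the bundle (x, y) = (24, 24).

MRS = 10/23

MU_x = (y−4)^2, MU_y = 2·(x−1)·(y−4).
MRS = (1/2)·(y−4)/(x−1).
At (24, 24): MRS = 10/23.
The indifference curve has slope −10/23 at this bundle.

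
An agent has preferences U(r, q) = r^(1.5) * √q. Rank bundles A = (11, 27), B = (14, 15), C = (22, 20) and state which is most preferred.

Bundle C

Evaluate utility at each bundle:
U(A) = 189.571.
U(B) = 202.879.
U(C) = 461.476.
Highest utility is C, so C ≻ B ≻ A.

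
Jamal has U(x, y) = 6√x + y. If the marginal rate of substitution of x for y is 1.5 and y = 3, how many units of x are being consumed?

MU_x = 6/(2√x), MU_y = 1.
MRS = 6/(2√x) ÷ 1.
MRS depends only on x: 3/√x = 1.5 ⇒ √x = 3/1.5 = 2 ⇒ x = 4.

x = 4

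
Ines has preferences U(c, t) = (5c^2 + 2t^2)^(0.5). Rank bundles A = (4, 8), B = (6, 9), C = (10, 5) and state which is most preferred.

Evaluate utility at each bundle:
U(A) = 14.422.
U(B) = 18.493.
U(C) = 23.452.
Highest utility is C, so C ≻ B ≻ A.

Bundle C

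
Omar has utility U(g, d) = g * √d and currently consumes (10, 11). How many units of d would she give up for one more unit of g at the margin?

MU_g = √d and MU_d = 0.5·g·d^(-0.5).
MRS = MU_g/MU_d = (2)·d/g.
At (10, 11): MRS = 2.2.
So at (10, 11) the consumer would give up 2.2 units of d for one more unit of g.

MRS = 2.2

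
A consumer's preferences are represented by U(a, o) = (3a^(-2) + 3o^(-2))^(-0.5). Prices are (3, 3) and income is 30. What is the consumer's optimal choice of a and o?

a* = 5, o* = 5

For CES with ρ = -2, MRS = (o/a)^3.
Tangency: set MRS = p_a/p_o = 3/3 = 1.
So (o/a)^3 = 1; taking the cube root, o/a = 1, i.e. o = a.
Substitute into the budget 3·a + 3·o = 30: 6·a = 30, so a* = 5 and o* = 5.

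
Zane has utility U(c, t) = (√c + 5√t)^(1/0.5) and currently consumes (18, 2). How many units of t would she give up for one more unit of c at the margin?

MRS = 1/15

For CES with ρ = 0.5, MRS = (1/5)·√(t/c).
At (18, 2): MRS = 1/15.
So at (18, 2) the consumer would give up 1/15 units of t for one more unit of c.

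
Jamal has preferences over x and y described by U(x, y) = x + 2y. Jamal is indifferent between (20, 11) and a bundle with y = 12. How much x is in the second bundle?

U(20, 11) = 42.
Set U(x, 12) = 42 and solve.
x + 2·12 = 42 ⇒ x = 18 ⇒ x = 18.
Check: U(18, 12) = 42.

x = 18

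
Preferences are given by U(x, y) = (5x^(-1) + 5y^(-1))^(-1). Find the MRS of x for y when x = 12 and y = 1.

For CES with ρ = -1, MRS = (y/x)^2.
At (12, 1): MRS = 1/144.
The indifference curve has slope −1/144 at this bundle.

MRS = 1/144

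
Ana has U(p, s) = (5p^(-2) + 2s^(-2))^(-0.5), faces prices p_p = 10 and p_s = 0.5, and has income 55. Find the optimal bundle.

For CES with ρ = -2, MRS = (5/2)·(s/p)^3.
Tangency: set MRS = p_p/p_s = 10/0.5 = 20.
So (s/p)^3 = 8; taking the cube root, s/p = 2, i.e. s = 2·p.
Substitute into the budget 10·p + 0.5·s = 55: 11·p = 55, so p* = 5 and s* = 2·5 = 10.

p* = 5, s* = 10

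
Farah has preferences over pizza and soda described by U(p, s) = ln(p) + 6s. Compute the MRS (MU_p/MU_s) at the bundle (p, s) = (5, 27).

MRS = 1/30

MU_p = 1/p, MU_s = 6.
MRS = 1/p ÷ 6.
At (5, 27): MRS = 1/30.
So at (5, 27) the consumer would give up 1/30 units of s for one more unit of p.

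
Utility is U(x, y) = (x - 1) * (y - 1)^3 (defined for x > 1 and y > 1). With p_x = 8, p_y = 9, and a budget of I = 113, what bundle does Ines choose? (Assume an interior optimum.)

x* = 4, y* = 9

MU_x = (y−1)^3, MU_y = 3·(x−1)·(y−1)^2.
MRS = (1/3)·(y−1)/(x−1).
Tangency: set MRS = p_x/p_y = 8/9.
So (1/3)·(y − 1)/(x − 1) = 8/9, i.e. (y − 1) = (8/3)·(x − 1).
Rewrite the budget in excess-of-subsistence terms: 8·(x − 1) + 9·(y − 1) = 113 − 8·1 − 9·1 = 96.
Substituting, 32·(x − 1) = 96, so x − 1 = 3 and x* = 4.
Then y − 1 = (8/3)·3 = 8, so y* = 9.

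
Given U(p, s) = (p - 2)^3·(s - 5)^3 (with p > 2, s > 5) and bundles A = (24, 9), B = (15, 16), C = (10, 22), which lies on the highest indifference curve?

Bundle B

Evaluate utility at each bundle:
U(A) = 681472.
U(B) = 2924207.
U(C) = 2515456.
Highest utility is B, so B ≻ C ≻ A.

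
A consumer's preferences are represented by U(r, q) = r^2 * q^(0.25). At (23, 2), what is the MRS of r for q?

MU_r = 2·r·q^(0.25) and MU_q = 0.25·r^2·q^(-0.75).
MRS = MU_r/MU_q = (8)·q/r.
At (23, 2): MRS = 16/23.
The indifference curve has slope −16/23 at this bundle.

MRS = 16/23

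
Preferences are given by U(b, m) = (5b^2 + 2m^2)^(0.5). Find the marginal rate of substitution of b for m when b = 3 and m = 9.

MRS = 5/6

For CES with ρ = 2, MRS = (5/2)·(m/b)^(-1).
At (3, 9): MRS = 5/6.
That is, one extra unit of b is worth 5/6 units of m at the margin.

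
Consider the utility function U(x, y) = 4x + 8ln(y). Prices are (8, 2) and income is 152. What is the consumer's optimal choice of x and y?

x* = 17, y* = 8

MU_x = 4, MU_y = 8/y.
MRS = 4 ÷ (8/y).
Tangency: set MRS = p_x/p_y = 8/2 = 4.
MRS depends only on y: 0.5·y = 4 ⇒ y* = 4/0.5 = 8.
From the budget, 8·x = 152 − 2·8 = 136, so x* = 17.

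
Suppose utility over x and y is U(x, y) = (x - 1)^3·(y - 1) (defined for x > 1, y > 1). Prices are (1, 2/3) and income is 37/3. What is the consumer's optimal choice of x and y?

x* = 9, y* = 5

MU_x = 3·(x−1)^2·(y−1), MU_y = (x−1)^3.
MRS = (3/1)·(y−1)/(x−1).
Tangency: set MRS = p_x/p_y = 1/(2/3) = 1.5.
So (3/1)·(y − 1)/(x − 1) = 1.5, i.e. (y − 1) = 0.5·(x − 1).
Rewrite the budget in excess-of-subsistence terms: 1·(x − 1) + (2/3)·(y − 1) = 37/3 − 1·1 − (2/3)·1 = 32/3.
Substituting, (4/3)·(x − 1) = 32/3, so x − 1 = 8 and x* = 9.
Then y − 1 = 0.5·8 = 4, so y* = 5.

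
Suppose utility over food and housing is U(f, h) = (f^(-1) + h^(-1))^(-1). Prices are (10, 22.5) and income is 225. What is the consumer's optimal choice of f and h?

For CES with ρ = -1, MRS = (h/f)^2.
Tangency: set MRS = p_f/p_h = 10/22.5 = 4/9.
So (h/f)^2 = 4/9; taking the square root, h/f = 2/3, i.e. h = (2/3)·f.
Substitute into the budget 10·f + 22.5·h = 225: 25·f = 225, so f* = 9 and h* = (2/3)·9 = 6.

f* = 9, h* = 6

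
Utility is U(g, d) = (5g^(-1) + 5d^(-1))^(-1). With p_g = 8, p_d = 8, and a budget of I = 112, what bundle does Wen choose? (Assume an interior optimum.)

g* = 7, d* = 7

For CES with ρ = -1, MRS = (d/g)^2.
Tangency: set MRS = p_g/p_d = 8/8 = 1.
So (d/g)^2 = 1; taking the square root, d/g = 1, i.e. d = g.
Substitute into the budget 8·g + 8·d = 112: 16·g = 112, so g* = 7 and d* = 7.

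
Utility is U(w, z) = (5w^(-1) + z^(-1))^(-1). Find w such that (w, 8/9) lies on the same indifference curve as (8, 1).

w = 10

U depends on (w, z) only through S = 5w^(-1) + z^(-1), so equal utility means equal S. At (8, 1): S = 1.625.
With z = 8/9: (8/9)^(-1) = 1.125, so 5w^(-1) = 1.625 − 1.125 = 0.5, i.e. w^(-1) = 0.1.
Hence w = 1/0.1 = 10.
Check: U(10, 8/9) = 0.6154.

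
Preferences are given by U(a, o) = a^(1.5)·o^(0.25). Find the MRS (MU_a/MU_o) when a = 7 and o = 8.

MRS = 48/7

MU_a = 1.5·√a·o^(0.25) and MU_o = 0.25·a^(1.5)·o^(-0.75).
MRS = MU_a/MU_o = (6)·o/a.
At (7, 8): MRS = 48/7.
That is, one extra unit of a is worth 48/7 units of o at the margin.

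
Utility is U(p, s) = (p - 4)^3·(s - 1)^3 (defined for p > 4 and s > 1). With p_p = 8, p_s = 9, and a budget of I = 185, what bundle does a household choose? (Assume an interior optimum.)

MU_p = 3·(p−4)^2·(s−1)^3, MU_s = 3·(p−4)^3·(s−1)^2.
MRS = (s−1)/(p−4).
Tangency: set MRS = p_p/p_s = 8/9.
So (s − 1)/(p − 4) = 8/9, i.e. (s − 1) = (8/9)·(p − 4).
Rewrite the budget in excess-of-subsistence terms: 8·(p − 4) + 9·(s − 1) = 185 − 8·4 − 9·1 = 144.
Substituting, 16·(p − 4) = 144, so p − 4 = 9 and p* = 13.
Then s − 1 = (8/9)·9 = 8, so s* = 9.

p* = 13, s* = 9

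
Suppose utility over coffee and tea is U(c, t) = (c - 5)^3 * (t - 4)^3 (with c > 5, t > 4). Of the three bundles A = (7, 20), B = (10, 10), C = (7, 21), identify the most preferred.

Evaluate utility at each bundle:
U(A) = 32768.
U(B) = 27000.
U(C) = 39304.
Highest utility is C, so C ≻ A ≻ B.

Bundle C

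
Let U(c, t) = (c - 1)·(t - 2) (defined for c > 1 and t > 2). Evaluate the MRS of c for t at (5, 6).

MRS = 1

MU_c = (t−2), MU_t = (c−1).
MRS = (t−2)/(c−1).
At (5, 6): MRS = 1.
So at (5, 6) the consumer would give up 1 units of t for one more unit of c.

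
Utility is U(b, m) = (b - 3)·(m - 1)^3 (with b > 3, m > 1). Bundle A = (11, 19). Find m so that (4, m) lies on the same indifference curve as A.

m = 37

U(11, 19) = 46656.
Set U(4, m) = 46656 and solve.
With b = 4: (4 − 3) = 1, so (m − 1)^3 = 46656/1 = 46656.
Taking the cube root (with m > 1): m − 1 = 36, so m = 37.
Check: U(4, 37) = 46656.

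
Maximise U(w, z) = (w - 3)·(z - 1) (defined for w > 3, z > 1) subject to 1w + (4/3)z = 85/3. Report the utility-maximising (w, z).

w* = 15, z* = 10

MU_w = (z−1), MU_z = (w−3).
MRS = (z−1)/(w−3).
Tangency: set MRS = p_w/p_z = 1/(4/3) = 0.75.
So (z − 1)/(w − 3) = 0.75, i.e. (z − 1) = 0.75·(w − 3).
Rewrite the budget in excess-of-subsistence terms: 1·(w − 3) + (4/3)·(z − 1) = 85/3 − 1·3 − (4/3)·1 = 24.
Substituting, 2·(w − 3) = 24, so w − 3 = 12 and w* = 15.
Then z − 1 = 0.75·12 = 9, so z* = 10.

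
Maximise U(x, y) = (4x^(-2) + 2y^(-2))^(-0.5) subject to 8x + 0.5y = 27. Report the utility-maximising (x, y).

x* = 3, y* = 6

For CES with ρ = -2, MRS = (4/2)·(y/x)^3.
Tangency: set MRS = p_x/p_y = 8/0.5 = 16.
So (y/x)^3 = 8; taking the cube root, y/x = 2, i.e. y = 2·x.
Substitute into the budget 8·x + 0.5·y = 27: 9·x = 27, so x* = 3 and y* = 2·3 = 6.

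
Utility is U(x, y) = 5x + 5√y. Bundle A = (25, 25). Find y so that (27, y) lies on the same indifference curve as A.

y = 9

U(25, 25) = 150.
Set U(27, y) = 150 and solve.
With x = 27: 5√y = 150 − 5·27 = 15, so √y = 3 and y = 9.
Check: U(27, 9) = 150.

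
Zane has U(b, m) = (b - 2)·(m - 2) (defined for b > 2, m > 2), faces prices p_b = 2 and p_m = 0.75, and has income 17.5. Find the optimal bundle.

b* = 5, m* = 10

MU_b = (m−2), MU_m = (b−2).
MRS = (m−2)/(b−2).
Tangency: set MRS = p_b/p_m = 2/0.75 = 8/3.
So (m − 2)/(b − 2) = 8/3, i.e. (m − 2) = (8/3)·(b − 2).
Rewrite the budget in excess-of-subsistence terms: 2·(b − 2) + 0.75·(m − 2) = 17.5 − 2·2 − 0.75·2 = 12.
Substituting, 4·(b − 2) = 12, so b − 2 = 3 and b* = 5.
Then m − 2 = (8/3)·3 = 8, so m* = 10.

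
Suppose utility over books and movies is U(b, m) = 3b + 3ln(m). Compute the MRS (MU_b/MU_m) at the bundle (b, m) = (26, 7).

MU_b = 3, MU_m = 3/m.
MRS = 3 ÷ (3/m).
At (26, 7): MRS = 7.
That is, one extra unit of b is worth 7 units of m at the margin.

MRS = 7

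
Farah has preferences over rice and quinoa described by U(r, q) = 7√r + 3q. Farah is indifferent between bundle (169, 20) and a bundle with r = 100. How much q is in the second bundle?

U(169, 20) = 151.
Set U(100, q) = 151 and solve.
With r = 100: √100 = 10, so 3q = 151 − 7·10 = 81 and q = 27.
Check: U(100, 27) = 151.

q = 27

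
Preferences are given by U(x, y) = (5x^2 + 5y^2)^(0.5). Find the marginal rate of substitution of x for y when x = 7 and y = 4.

For CES with ρ = 2, MRS = (y/x)^(-1).
At (7, 4): MRS = 1.75.
That is, one extra unit of x is worth 1.75 units of y at the margin.

MRS = 1.75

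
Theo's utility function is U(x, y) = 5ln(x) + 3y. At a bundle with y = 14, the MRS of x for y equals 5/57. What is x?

x = 19

MU_x = 5/x, MU_y = 3.
MRS = 5/x ÷ 3.
MRS depends only on x: (5/3)/x = 5/57 ⇒ x = (5/3)/(5/57) = 19.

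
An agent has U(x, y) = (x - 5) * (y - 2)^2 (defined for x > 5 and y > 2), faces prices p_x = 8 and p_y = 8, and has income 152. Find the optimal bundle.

x* = 9, y* = 10

MU_x = (y−2)^2, MU_y = 2·(x−5)·(y−2).
MRS = (1/2)·(y−2)/(x−5).
Tangency: set MRS = p_x/p_y = 8/8 = 1.
So (1/2)·(y − 2)/(x − 5) = 1, i.e. (y − 2) = 2·(x − 5).
Rewrite the budget in excess-of-subsistence terms: 8·(x − 5) + 8·(y − 2) = 152 − 8·5 − 8·2 = 96.
Substituting, 24·(x − 5) = 96, so x − 5 = 4 and x* = 9.
Then y − 2 = 2·4 = 8, so y* = 10.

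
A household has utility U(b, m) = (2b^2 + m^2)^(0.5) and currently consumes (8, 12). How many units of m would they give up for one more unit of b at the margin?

For CES with ρ = 2, MRS = (2/1)·(m/b)^(-1).
At (8, 12): MRS = 4/3.
That is, one extra unit of b is worth 4/3 units of m at the margin.

MRS = 4/3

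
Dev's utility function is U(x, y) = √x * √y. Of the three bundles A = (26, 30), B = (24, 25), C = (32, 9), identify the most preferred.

Bundle A

Evaluate utility at each bundle:
U(A) = 27.928.
U(B) = 24.495.
U(C) = 16.971.
Highest utility is A, so A ≻ B ≻ C.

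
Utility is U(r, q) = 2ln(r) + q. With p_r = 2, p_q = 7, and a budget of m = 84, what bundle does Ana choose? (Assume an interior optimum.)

r* = 7, q* = 10

MU_r = 2/r, MU_q = 1.
MRS = 2/r ÷ 1.
Tangency: set MRS = p_r/p_q = 2/7.
MRS depends only on r: 2/r = 2/7 ⇒ r* = 2/(2/7) = 7.
From the budget, 7·q = 84 − 2·7 = 70, so q* = 10.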